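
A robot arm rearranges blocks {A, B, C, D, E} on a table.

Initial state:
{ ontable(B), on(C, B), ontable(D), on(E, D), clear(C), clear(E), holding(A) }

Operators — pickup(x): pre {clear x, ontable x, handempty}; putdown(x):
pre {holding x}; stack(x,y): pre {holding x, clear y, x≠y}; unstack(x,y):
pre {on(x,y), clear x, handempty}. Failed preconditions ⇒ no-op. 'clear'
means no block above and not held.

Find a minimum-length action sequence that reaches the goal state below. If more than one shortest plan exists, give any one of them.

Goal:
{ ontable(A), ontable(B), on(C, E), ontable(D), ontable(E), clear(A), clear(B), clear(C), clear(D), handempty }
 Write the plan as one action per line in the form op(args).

step 1 (putdown(A)): towers=[A; B/C; D/E] holding=-
step 2 (unstack(E, D)): towers=[A; B/C; D] holding=E
step 3 (putdown(E)): towers=[A; B/C; D; E] holding=-
step 4 (unstack(C, B)): towers=[A; B; D; E] holding=C
step 5 (stack(C, E)): towers=[A; B; D; E/C] holding=-
goal check: towers=[A; B; D; E/C] holding=- — reached (length 5, optimal by BFS)

putdown(A)
unstack(E, D)
putdown(E)
unstack(C, B)
stack(C, E)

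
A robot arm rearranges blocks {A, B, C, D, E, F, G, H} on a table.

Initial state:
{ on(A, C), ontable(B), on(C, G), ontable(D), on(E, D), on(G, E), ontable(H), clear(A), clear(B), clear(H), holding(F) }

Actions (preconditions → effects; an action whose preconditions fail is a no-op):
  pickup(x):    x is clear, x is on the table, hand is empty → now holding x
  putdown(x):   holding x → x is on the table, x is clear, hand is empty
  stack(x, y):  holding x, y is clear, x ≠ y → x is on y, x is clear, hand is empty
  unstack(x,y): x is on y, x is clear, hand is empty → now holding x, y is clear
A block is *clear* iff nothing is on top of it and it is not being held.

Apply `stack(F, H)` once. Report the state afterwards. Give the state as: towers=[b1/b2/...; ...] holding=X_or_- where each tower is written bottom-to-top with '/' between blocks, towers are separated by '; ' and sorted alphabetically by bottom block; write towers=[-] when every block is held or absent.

before: towers=[B; D/E/G/C/A; H] holding=F
pre[stack(F, H)]: holding(F) ✓, clear(H) ✓, F≠H ✓
all met → apply stack(F, H)
after:  towers=[B; D/E/G/C/A; H/F] holding=-

towers=[B; D/E/G/C/A; H/F] holding=-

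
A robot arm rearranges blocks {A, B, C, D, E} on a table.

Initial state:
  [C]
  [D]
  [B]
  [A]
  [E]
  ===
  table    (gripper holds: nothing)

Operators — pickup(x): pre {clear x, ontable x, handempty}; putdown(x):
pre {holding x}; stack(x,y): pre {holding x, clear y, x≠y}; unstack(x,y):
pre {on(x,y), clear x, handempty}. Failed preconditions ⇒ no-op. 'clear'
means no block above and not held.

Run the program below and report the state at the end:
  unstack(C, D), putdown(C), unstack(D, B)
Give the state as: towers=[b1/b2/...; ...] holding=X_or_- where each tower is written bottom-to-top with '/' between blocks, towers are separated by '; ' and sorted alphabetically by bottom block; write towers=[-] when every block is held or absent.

step 1 (unstack(C, D)): towers=[E/A/B/D] holding=C
step 2 (putdown(C)): towers=[C; E/A/B/D] holding=-
step 3 (unstack(D, B)): towers=[C; E/A/B] holding=D

towers=[C; E/A/B] holding=D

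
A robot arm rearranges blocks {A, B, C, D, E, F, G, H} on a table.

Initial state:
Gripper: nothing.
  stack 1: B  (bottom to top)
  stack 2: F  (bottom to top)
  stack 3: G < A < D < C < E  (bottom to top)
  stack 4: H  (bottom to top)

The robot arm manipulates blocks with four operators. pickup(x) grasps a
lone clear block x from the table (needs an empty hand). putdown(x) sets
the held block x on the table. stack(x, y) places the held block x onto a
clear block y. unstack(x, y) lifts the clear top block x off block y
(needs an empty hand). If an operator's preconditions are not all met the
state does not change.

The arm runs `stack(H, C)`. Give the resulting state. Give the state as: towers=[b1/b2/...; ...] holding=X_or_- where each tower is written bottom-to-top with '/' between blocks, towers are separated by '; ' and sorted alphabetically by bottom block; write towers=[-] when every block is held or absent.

before: towers=[B; F; G/A/D/C/E; H] holding=-
pre[stack(H, C)]: holding(H) fail, clear(C) fail, H≠C ok
holding(H), clear(C) unmet → stack(H, C) is a no-op
after:  towers=[B; F; G/A/D/C/E; H] holding=-

towers=[B; F; G/A/D/C/E; H] holding=-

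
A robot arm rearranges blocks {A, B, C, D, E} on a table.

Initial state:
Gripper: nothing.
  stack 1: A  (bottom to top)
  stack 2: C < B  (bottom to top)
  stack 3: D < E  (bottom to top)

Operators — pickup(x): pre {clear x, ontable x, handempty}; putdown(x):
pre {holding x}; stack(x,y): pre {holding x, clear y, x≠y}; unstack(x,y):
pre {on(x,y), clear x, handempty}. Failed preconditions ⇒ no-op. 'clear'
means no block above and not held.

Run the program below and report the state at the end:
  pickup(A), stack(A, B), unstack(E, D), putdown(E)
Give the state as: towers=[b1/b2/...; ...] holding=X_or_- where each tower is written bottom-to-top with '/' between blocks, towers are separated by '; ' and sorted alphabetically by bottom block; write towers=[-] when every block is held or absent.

towers=[C/B/A; D; E] holding=-

step 1 (pickup(A)): towers=[C/B; D/E] holding=A
step 2 (stack(A, B)): towers=[C/B/A; D/E] holding=-
step 3 (unstack(E, D)): towers=[C/B/A; D] holding=E
step 4 (putdown(E)): towers=[C/B/A; D; E] holding=-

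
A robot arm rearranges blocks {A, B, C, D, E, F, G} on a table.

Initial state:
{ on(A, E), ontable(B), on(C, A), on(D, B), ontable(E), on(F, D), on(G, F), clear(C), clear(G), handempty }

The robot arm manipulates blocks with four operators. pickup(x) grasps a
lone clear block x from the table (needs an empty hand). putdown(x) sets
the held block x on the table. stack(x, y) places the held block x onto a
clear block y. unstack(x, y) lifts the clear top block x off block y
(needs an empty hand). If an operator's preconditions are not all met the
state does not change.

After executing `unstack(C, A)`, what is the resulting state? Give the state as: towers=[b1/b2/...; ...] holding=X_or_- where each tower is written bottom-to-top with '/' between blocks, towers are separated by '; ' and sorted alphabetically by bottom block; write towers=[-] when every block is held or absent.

towers=[B/D/F/G; E/A] holding=C

before: towers=[B/D/F/G; E/A/C] holding=-
pre[unstack(C, A)]: on(C,A) ✓, clear(C) ✓, handempty ✓
all met → apply unstack(C, A)
after:  towers=[B/D/F/G; E/A] holding=C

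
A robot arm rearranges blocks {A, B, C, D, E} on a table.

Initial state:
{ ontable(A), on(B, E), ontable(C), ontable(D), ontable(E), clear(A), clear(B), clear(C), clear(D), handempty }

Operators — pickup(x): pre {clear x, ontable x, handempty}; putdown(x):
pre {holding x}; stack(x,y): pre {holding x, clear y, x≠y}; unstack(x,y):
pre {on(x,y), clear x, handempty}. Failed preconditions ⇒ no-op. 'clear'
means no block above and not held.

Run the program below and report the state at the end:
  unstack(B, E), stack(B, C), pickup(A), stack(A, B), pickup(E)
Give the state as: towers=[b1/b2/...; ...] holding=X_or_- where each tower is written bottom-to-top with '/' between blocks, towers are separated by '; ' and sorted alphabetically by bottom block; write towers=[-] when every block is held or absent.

step 1 (unstack(B, E)): towers=[A; C; D; E] holding=B
step 2 (stack(B, C)): towers=[A; C/B; D; E] holding=-
step 3 (pickup(A)): towers=[C/B; D; E] holding=A
step 4 (stack(A, B)): towers=[C/B/A; D; E] holding=-
step 5 (pickup(E)): towers=[C/B/A; D] holding=E

towers=[C/B/A; D] holding=E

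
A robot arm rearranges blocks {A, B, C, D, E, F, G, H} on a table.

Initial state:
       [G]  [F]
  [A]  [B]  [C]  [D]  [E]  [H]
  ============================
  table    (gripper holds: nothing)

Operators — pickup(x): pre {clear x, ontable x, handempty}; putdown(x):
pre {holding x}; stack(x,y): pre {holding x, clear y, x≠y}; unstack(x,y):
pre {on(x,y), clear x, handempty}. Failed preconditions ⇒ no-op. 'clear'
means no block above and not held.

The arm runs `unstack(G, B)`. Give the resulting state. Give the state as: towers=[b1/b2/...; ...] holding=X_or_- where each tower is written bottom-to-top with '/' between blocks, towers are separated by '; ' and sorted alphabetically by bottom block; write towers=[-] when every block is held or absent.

towers=[A; B; C/F; D; E; H] holding=G

before: towers=[A; B/G; C/F; D; E; H] holding=-
pre[unstack(G, B)]: on(G,B) ok, clear(G) ok, handempty ok
all met → apply unstack(G, B)
after:  towers=[A; B; C/F; D; E; H] holding=G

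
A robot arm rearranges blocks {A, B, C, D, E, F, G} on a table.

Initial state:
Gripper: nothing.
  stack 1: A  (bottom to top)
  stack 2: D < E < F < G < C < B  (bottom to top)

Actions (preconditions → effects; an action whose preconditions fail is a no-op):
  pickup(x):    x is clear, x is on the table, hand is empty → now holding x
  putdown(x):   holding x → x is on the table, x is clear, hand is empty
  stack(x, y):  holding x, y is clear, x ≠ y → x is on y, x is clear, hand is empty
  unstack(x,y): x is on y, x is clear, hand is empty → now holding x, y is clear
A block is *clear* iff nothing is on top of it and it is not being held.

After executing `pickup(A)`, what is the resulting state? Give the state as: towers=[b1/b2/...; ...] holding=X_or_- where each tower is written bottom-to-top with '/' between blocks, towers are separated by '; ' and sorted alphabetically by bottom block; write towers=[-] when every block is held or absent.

before: towers=[A; D/E/F/G/C/B] holding=-
pre[pickup(A)]: clear(A) ✓, ontable(A) ✓, handempty ✓
all met → apply pickup(A)
after:  towers=[D/E/F/G/C/B] holding=A

towers=[D/E/F/G/C/B] holding=A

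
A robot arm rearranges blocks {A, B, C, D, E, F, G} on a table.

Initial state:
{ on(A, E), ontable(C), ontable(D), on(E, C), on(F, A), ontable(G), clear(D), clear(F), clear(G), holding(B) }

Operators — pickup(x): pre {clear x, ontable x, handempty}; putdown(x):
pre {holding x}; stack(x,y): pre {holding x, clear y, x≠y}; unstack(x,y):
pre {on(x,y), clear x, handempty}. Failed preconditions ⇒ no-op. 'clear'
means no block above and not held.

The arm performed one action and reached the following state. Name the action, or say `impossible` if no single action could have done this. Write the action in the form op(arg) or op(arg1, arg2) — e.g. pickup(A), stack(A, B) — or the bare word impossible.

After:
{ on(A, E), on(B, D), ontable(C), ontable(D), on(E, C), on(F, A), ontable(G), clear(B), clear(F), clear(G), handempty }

stack(B, D)

target: towers=[C/E/A/F; D/B; G] holding=-
        putdown(B) → towers=[B; C/E/A/F; D; G] holding=-
       stack(B, F) → towers=[C/E/A/F/B; D; G] holding=-
       stack(B, G) → towers=[C/E/A/F; D; G/B] holding=-
       stack(B, D) → towers=[C/E/A/F; D/B; G] holding=-  ← match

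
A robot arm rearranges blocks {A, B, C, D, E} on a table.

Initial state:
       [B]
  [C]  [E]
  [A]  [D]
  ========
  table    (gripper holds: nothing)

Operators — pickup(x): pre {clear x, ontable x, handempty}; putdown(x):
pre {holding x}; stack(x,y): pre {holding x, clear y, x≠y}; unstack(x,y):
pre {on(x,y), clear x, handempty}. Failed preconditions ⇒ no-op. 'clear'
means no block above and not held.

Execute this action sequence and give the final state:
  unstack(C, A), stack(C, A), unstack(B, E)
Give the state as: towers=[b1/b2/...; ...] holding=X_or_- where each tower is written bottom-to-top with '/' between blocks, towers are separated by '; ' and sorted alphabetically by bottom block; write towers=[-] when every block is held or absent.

step 1 (unstack(C, A)): towers=[A; D/E/B] holding=C
step 2 (stack(C, A)): towers=[A/C; D/E/B] holding=-
step 3 (unstack(B, E)): towers=[A/C; D/E] holding=B

towers=[A/C; D/E] holding=B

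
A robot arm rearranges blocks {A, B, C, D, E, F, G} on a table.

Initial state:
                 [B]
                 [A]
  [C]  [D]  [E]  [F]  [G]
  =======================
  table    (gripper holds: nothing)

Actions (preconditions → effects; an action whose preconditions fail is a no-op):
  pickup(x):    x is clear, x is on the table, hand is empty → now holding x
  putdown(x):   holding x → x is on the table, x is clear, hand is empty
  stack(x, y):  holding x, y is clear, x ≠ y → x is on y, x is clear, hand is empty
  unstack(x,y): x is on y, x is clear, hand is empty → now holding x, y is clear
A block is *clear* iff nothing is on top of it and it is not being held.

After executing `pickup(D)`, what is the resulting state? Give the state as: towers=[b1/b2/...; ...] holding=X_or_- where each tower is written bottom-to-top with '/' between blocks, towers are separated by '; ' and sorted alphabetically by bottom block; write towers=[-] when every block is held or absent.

towers=[C; E; F/A/B; G] holding=D

before: towers=[C; D; E; F/A/B; G] holding=-
pre[pickup(D)]: clear(D) yes, ontable(D) yes, handempty yes
all met → apply pickup(D)
after:  towers=[C; E; F/A/B; G] holding=D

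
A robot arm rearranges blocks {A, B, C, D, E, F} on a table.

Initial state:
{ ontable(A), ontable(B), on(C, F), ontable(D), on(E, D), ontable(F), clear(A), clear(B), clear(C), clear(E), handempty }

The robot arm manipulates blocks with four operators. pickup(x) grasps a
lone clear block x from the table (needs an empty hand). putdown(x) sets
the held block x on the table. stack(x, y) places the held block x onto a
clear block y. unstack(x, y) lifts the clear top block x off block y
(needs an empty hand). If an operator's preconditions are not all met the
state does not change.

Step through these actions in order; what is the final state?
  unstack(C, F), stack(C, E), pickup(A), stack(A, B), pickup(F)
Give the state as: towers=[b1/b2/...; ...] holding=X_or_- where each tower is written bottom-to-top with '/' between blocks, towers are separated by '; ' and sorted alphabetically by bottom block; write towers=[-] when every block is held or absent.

step 1 (unstack(C, F)): towers=[A; B; D/E; F] holding=C
step 2 (stack(C, E)): towers=[A; B; D/E/C; F] holding=-
step 3 (pickup(A)): towers=[B; D/E/C; F] holding=A
step 4 (stack(A, B)): towers=[B/A; D/E/C; F] holding=-
step 5 (pickup(F)): towers=[B/A; D/E/C] holding=F

towers=[B/A; D/E/C] holding=F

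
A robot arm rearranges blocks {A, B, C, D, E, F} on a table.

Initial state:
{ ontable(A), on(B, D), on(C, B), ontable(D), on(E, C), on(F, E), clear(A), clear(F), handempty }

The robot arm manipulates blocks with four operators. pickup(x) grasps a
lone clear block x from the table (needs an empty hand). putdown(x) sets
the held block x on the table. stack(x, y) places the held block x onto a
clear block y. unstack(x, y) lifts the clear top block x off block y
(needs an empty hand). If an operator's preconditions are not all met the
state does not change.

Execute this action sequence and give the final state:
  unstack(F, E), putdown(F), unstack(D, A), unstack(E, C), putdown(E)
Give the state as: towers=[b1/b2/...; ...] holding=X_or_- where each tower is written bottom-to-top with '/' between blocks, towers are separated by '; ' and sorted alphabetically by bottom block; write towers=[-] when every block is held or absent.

step 1 (unstack(F, E)): towers=[A; D/B/C/E] holding=F
step 2 (putdown(F)): towers=[A; D/B/C/E; F] holding=-
step 3 (unstack(D, A)) [no-op]: towers=[A; D/B/C/E; F] holding=-
step 4 (unstack(E, C)): towers=[A; D/B/C; F] holding=E
step 5 (putdown(E)): towers=[A; D/B/C; E; F] holding=-

towers=[A; D/B/C; E; F] holding=-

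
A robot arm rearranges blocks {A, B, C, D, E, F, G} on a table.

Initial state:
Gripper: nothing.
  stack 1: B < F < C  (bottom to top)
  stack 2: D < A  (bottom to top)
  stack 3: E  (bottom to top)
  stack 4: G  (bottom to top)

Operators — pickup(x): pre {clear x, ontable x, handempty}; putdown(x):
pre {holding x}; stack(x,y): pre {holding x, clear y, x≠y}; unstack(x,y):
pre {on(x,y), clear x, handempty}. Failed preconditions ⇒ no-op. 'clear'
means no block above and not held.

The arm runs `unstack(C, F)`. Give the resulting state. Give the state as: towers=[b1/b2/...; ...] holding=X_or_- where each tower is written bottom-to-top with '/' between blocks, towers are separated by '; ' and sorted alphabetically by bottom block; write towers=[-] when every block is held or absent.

towers=[B/F; D/A; E; G] holding=C

before: towers=[B/F/C; D/A; E; G] holding=-
pre[unstack(C, F)]: on(C,F) ok, clear(C) ok, handempty ok
all met → apply unstack(C, F)
after:  towers=[B/F; D/A; E; G] holding=C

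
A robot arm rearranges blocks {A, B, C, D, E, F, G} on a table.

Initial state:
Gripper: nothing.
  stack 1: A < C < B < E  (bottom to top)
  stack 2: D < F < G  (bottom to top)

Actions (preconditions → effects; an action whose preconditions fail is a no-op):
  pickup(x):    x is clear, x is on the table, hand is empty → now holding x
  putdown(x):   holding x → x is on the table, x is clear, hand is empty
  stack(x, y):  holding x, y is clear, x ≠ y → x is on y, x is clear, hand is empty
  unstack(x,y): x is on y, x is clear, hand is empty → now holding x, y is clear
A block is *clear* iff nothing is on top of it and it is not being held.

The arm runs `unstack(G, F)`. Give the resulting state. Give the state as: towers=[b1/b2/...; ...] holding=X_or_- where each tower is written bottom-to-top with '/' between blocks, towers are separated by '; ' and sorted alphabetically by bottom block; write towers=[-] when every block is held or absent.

towers=[A/C/B/E; D/F] holding=G

before: towers=[A/C/B/E; D/F/G] holding=-
pre[unstack(G, F)]: on(G,F) ✓, clear(G) ✓, handempty ✓
all met → apply unstack(G, F)
after:  towers=[A/C/B/E; D/F] holding=G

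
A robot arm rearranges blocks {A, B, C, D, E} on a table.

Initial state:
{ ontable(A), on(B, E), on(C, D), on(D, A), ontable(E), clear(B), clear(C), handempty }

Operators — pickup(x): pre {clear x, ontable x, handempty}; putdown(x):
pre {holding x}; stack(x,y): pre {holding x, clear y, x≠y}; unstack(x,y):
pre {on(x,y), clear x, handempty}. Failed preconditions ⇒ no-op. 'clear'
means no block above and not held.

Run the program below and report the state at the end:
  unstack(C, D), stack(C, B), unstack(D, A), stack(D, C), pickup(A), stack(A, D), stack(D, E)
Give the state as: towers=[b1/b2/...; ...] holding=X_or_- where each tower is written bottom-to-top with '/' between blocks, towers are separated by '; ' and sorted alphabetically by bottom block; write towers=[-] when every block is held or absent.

step 1 (unstack(C, D)): towers=[A/D; E/B] holding=C
step 2 (stack(C, B)): towers=[A/D; E/B/C] holding=-
step 3 (unstack(D, A)): towers=[A; E/B/C] holding=D
step 4 (stack(D, C)): towers=[A; E/B/C/D] holding=-
step 5 (pickup(A)): towers=[E/B/C/D] holding=A
step 6 (stack(A, D)): towers=[E/B/C/D/A] holding=-
step 7 (stack(D, E)) [no-op]: towers=[E/B/C/D/A] holding=-

towers=[E/B/C/D/A] holding=-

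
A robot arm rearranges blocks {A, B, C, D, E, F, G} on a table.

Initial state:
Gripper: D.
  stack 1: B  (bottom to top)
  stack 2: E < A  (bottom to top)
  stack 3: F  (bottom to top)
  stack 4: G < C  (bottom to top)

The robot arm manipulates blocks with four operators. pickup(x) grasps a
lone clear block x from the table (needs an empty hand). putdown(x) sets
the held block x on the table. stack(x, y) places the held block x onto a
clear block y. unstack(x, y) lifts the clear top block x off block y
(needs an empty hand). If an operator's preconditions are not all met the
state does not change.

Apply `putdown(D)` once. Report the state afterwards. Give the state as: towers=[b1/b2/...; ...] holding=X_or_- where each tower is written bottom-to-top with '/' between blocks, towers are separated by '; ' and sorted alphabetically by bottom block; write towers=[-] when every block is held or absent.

towers=[B; D; E/A; F; G/C] holding=-

before: towers=[B; E/A; F; G/C] holding=D
pre[putdown(D)]: holding(D) yes
all met → apply putdown(D)
after:  towers=[B; D; E/A; F; G/C] holding=-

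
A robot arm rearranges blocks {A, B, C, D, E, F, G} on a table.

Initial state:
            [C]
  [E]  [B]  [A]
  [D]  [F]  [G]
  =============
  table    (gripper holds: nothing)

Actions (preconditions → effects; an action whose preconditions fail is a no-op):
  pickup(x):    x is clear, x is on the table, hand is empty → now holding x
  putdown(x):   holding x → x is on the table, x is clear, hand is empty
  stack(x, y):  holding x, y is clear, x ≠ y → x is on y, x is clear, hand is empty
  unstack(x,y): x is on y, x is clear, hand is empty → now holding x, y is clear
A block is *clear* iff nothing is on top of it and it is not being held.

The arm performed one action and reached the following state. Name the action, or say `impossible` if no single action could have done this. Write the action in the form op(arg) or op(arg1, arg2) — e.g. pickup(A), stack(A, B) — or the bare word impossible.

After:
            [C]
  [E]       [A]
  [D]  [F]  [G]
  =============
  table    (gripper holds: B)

unstack(B, F)

target: towers=[D/E; F; G/A/C] holding=B
     unstack(B, F) → towers=[D/E; F; G/A/C] holding=B  ← match
     unstack(E, D) → towers=[D; F/B; G/A/C] holding=E
     unstack(C, A) → towers=[D/E; F/B; G/A] holding=C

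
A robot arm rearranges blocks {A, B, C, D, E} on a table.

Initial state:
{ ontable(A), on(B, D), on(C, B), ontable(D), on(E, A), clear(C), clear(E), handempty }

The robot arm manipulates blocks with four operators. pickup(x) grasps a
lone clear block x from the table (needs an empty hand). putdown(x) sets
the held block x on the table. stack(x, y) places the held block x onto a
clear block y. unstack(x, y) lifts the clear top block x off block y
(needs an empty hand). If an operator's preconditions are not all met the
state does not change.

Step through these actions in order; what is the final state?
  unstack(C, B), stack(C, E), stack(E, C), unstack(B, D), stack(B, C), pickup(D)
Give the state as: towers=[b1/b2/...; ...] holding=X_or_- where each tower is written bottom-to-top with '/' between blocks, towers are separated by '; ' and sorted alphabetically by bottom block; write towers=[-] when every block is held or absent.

towers=[A/E/C/B] holding=D

step 1 (unstack(C, B)): towers=[A/E; D/B] holding=C
step 2 (stack(C, E)): towers=[A/E/C; D/B] holding=-
step 3 (stack(E, C)) [no-op]: towers=[A/E/C; D/B] holding=-
step 4 (unstack(B, D)): towers=[A/E/C; D] holding=B
step 5 (stack(B, C)): towers=[A/E/C/B; D] holding=-
step 6 (pickup(D)): towers=[A/E/C/B] holding=D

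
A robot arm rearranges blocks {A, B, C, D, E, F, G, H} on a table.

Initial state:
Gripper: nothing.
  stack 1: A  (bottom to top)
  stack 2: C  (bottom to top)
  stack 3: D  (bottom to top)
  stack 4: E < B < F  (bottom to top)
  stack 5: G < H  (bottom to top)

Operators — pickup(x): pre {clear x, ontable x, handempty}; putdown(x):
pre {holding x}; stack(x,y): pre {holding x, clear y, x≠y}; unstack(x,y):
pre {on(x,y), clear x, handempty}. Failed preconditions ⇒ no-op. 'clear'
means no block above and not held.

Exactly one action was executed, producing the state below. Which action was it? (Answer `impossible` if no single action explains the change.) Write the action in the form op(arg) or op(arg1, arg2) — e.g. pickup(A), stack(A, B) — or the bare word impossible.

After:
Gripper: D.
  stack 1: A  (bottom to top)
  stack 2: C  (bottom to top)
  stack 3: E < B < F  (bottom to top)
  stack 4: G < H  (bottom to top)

target: towers=[A; C; E/B/F; G/H] holding=D
         pickup(A) → towers=[C; D; E/B/F; G/H] holding=A
     unstack(H, G) → towers=[A; C; D; E/B/F; G] holding=H
     unstack(F, B) → towers=[A; C; D; E/B; G/H] holding=F
         pickup(D) → towers=[A; C; E/B/F; G/H] holding=D  ← match
         pickup(C) → towers=[A; D; E/B/F; G/H] holding=C

pickup(D)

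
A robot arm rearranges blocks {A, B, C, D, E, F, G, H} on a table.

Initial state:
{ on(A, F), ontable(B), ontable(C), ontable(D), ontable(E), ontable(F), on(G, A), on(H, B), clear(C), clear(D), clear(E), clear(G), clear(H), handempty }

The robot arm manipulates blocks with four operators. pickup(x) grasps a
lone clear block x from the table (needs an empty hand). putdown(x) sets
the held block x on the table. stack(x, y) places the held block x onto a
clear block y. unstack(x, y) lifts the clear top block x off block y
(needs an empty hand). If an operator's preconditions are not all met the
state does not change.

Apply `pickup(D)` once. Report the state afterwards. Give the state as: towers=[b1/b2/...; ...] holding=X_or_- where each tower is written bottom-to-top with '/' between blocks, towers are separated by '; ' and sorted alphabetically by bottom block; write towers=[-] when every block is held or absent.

before: towers=[B/H; C; D; E; F/A/G] holding=-
pre[pickup(D)]: clear(D) ok, ontable(D) ok, handempty ok
all met → apply pickup(D)
after:  towers=[B/H; C; E; F/A/G] holding=D

towers=[B/H; C; E; F/A/G] holding=D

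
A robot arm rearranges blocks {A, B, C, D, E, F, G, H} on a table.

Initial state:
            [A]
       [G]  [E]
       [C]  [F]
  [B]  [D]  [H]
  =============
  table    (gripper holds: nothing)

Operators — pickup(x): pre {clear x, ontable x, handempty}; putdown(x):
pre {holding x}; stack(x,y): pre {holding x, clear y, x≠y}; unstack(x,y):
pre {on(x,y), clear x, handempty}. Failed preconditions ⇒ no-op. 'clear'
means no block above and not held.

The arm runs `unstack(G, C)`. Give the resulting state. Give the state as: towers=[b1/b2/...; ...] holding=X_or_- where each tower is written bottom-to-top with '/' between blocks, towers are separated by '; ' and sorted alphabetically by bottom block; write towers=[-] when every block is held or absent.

towers=[B; D/C; H/F/E/A] holding=G

before: towers=[B; D/C/G; H/F/E/A] holding=-
pre[unstack(G, C)]: on(G,C) ok, clear(G) ok, handempty ok
all met → apply unstack(G, C)
after:  towers=[B; D/C; H/F/E/A] holding=G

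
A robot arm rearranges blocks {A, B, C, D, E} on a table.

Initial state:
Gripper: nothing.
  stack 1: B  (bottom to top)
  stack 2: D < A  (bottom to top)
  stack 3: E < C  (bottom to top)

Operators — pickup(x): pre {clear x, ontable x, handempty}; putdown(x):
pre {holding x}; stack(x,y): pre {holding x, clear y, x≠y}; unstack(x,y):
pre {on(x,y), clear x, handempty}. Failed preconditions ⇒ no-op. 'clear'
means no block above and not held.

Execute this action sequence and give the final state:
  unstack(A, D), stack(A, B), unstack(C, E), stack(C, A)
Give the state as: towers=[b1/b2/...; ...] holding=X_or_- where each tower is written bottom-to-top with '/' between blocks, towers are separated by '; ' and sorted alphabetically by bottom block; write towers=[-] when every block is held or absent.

towers=[B/A/C; D; E] holding=-

step 1 (unstack(A, D)): towers=[B; D; E/C] holding=A
step 2 (stack(A, B)): towers=[B/A; D; E/C] holding=-
step 3 (unstack(C, E)): towers=[B/A; D; E] holding=C
step 4 (stack(C, A)): towers=[B/A/C; D; E] holding=-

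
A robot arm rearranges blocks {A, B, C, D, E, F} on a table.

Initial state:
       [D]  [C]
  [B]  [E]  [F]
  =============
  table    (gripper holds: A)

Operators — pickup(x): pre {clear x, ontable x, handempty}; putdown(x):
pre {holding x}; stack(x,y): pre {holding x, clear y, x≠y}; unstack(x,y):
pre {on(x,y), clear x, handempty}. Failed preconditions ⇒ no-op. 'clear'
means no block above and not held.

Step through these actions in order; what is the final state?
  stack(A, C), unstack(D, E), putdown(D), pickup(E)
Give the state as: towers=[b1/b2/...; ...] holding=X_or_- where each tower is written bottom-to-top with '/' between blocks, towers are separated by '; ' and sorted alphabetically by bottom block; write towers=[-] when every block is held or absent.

step 1 (stack(A, C)): towers=[B; E/D; F/C/A] holding=-
step 2 (unstack(D, E)): towers=[B; E; F/C/A] holding=D
step 3 (putdown(D)): towers=[B; D; E; F/C/A] holding=-
step 4 (pickup(E)): towers=[B; D; F/C/A] holding=E

towers=[B; D; F/C/A] holding=E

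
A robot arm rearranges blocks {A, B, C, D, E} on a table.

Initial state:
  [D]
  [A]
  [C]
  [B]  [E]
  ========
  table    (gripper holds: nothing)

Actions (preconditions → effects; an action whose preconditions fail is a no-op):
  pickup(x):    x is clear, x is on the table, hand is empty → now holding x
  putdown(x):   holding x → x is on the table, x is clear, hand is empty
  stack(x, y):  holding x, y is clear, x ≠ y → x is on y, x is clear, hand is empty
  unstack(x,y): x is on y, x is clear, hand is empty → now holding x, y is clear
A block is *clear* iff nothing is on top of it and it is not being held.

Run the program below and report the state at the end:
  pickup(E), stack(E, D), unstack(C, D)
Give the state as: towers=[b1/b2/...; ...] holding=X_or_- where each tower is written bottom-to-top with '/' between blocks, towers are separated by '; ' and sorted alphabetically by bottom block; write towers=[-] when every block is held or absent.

towers=[B/C/A/D/E] holding=-

step 1 (pickup(E)): towers=[B/C/A/D] holding=E
step 2 (stack(E, D)): towers=[B/C/A/D/E] holding=-
step 3 (unstack(C, D)) [no-op]: towers=[B/C/A/D/E] holding=-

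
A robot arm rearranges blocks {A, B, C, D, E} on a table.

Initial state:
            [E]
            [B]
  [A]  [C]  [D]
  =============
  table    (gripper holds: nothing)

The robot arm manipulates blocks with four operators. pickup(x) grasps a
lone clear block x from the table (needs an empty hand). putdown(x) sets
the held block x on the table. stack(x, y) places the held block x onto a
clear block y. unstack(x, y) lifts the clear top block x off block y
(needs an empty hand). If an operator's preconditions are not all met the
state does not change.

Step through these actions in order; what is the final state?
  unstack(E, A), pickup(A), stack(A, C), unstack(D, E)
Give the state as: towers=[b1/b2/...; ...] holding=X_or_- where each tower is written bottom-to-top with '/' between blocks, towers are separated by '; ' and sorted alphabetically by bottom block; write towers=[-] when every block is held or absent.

step 1 (unstack(E, A)) [no-op]: towers=[A; C; D/B/E] holding=-
step 2 (pickup(A)): towers=[C; D/B/E] holding=A
step 3 (stack(A, C)): towers=[C/A; D/B/E] holding=-
step 4 (unstack(D, E)) [no-op]: towers=[C/A; D/B/E] holding=-

towers=[C/A; D/B/E] holding=-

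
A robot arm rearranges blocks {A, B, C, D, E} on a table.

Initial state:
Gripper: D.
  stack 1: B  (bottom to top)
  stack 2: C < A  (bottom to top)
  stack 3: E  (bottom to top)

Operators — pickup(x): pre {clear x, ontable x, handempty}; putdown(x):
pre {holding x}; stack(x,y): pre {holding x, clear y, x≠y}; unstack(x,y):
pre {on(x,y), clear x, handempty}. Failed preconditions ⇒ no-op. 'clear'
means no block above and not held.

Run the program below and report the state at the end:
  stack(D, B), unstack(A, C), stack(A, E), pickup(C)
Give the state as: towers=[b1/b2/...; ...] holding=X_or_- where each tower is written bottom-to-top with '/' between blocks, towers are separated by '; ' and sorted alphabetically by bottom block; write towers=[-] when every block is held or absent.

step 1 (stack(D, B)): towers=[B/D; C/A; E] holding=-
step 2 (unstack(A, C)): towers=[B/D; C; E] holding=A
step 3 (stack(A, E)): towers=[B/D; C; E/A] holding=-
step 4 (pickup(C)): towers=[B/D; E/A] holding=C

towers=[B/D; E/A] holding=C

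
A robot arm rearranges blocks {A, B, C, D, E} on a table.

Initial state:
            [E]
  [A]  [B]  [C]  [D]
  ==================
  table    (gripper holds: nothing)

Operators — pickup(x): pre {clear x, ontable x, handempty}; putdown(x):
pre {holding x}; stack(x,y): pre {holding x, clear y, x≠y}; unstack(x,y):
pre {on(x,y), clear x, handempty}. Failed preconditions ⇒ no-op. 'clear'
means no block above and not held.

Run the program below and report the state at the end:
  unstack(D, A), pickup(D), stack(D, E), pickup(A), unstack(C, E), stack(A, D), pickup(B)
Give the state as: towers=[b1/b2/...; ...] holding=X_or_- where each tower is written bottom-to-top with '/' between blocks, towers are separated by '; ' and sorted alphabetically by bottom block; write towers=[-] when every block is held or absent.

step 1 (unstack(D, A)) [no-op]: towers=[A; B; C/E; D] holding=-
step 2 (pickup(D)): towers=[A; B; C/E] holding=D
step 3 (stack(D, E)): towers=[A; B; C/E/D] holding=-
step 4 (pickup(A)): towers=[B; C/E/D] holding=A
step 5 (unstack(C, E)) [no-op]: towers=[B; C/E/D] holding=A
step 6 (stack(A, D)): towers=[B; C/E/D/A] holding=-
step 7 (pickup(B)): towers=[C/E/D/A] holding=B

towers=[C/E/D/A] holding=B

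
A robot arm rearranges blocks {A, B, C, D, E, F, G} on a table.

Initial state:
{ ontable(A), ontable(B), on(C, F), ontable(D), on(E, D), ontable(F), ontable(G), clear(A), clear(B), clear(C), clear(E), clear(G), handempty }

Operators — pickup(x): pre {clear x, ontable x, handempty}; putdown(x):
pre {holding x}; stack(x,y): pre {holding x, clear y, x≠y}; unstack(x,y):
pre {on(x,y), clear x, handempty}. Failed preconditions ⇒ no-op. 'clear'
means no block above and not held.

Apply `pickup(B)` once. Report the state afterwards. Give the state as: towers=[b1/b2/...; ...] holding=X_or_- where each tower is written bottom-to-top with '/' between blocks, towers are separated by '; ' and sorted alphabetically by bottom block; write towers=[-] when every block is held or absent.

towers=[A; D/E; F/C; G] holding=B

before: towers=[A; B; D/E; F/C; G] holding=-
pre[pickup(B)]: clear(B) yes, ontable(B) yes, handempty yes
all met → apply pickup(B)
after:  towers=[A; D/E; F/C; G] holding=B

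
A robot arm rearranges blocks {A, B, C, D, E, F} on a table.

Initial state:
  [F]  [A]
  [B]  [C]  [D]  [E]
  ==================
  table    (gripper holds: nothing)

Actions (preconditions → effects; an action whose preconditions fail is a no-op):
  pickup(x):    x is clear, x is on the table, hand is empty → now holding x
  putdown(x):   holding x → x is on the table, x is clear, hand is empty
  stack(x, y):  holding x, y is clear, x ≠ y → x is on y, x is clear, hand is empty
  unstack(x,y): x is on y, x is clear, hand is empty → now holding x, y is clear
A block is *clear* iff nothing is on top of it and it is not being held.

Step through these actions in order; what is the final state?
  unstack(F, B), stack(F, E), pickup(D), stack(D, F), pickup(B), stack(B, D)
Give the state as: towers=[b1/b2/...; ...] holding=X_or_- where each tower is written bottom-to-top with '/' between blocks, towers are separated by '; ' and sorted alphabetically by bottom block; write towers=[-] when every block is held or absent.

towers=[C/A; E/F/D/B] holding=-

step 1 (unstack(F, B)): towers=[B; C/A; D; E] holding=F
step 2 (stack(F, E)): towers=[B; C/A; D; E/F] holding=-
step 3 (pickup(D)): towers=[B; C/A; E/F] holding=D
step 4 (stack(D, F)): towers=[B; C/A; E/F/D] holding=-
step 5 (pickup(B)): towers=[C/A; E/F/D] holding=B
step 6 (stack(B, D)): towers=[C/A; E/F/D/B] holding=-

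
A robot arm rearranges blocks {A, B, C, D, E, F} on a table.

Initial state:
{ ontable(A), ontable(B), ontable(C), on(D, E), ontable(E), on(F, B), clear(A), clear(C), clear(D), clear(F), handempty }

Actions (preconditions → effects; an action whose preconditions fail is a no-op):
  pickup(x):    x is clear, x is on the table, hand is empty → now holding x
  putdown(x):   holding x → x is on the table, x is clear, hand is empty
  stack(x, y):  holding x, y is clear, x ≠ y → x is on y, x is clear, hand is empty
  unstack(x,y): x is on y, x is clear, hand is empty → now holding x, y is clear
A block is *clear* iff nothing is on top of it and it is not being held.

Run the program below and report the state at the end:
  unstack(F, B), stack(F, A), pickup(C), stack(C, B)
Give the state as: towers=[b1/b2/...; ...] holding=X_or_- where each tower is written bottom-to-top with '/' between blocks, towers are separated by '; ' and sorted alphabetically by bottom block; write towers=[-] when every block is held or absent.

towers=[A/F; B/C; E/D] holding=-

step 1 (unstack(F, B)): towers=[A; B; C; E/D] holding=F
step 2 (stack(F, A)): towers=[A/F; B; C; E/D] holding=-
step 3 (pickup(C)): towers=[A/F; B; E/D] holding=C
step 4 (stack(C, B)): towers=[A/F; B/C; E/D] holding=-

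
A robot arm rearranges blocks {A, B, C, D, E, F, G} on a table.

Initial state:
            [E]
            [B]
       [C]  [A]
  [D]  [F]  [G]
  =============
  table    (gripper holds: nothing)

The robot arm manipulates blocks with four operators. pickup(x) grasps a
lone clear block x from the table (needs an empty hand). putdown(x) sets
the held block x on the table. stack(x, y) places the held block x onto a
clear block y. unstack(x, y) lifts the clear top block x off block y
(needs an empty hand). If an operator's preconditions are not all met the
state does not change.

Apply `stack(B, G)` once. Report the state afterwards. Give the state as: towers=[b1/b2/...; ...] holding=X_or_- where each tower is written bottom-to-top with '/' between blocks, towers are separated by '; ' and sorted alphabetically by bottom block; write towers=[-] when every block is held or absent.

before: towers=[D; F/C; G/A/B/E] holding=-
pre[stack(B, G)]: holding(B) ✗, clear(G) ✗, B≠G ✓
holding(B), clear(G) unmet → stack(B, G) is a no-op
after:  towers=[D; F/C; G/A/B/E] holding=-

towers=[D; F/C; G/A/B/E] holding=-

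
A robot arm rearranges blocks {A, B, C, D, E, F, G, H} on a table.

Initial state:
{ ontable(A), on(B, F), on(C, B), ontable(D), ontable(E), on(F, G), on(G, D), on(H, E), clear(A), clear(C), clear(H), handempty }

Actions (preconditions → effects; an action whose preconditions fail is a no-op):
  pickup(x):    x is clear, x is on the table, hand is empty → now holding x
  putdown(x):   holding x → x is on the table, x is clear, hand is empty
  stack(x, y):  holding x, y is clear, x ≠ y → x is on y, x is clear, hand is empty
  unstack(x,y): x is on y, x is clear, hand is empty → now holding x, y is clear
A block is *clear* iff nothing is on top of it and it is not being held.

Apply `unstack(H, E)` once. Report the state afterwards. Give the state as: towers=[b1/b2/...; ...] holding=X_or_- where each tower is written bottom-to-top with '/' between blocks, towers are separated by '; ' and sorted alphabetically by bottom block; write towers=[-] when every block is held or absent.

before: towers=[A; D/G/F/B/C; E/H] holding=-
pre[unstack(H, E)]: on(H,E) ✓, clear(H) ✓, handempty ✓
all met → apply unstack(H, E)
after:  towers=[A; D/G/F/B/C; E] holding=H

towers=[A; D/G/F/B/C; E] holding=H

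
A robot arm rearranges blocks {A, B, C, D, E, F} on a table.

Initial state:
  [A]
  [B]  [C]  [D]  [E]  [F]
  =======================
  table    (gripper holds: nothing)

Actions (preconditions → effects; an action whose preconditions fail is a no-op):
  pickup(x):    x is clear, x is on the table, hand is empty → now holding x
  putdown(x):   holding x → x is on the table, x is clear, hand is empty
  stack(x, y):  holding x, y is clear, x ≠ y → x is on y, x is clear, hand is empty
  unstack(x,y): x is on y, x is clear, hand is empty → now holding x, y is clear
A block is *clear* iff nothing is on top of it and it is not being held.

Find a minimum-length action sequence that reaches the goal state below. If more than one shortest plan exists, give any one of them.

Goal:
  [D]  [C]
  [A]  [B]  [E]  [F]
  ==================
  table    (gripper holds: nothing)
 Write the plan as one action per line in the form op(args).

step 1 (unstack(A, B)): towers=[B; C; D; E; F] holding=A
step 2 (putdown(A)): towers=[A; B; C; D; E; F] holding=-
step 3 (pickup(D)): towers=[A; B; C; E; F] holding=D
step 4 (stack(D, A)): towers=[A/D; B; C; E; F] holding=-
step 5 (pickup(C)): towers=[A/D; B; E; F] holding=C
step 6 (stack(C, B)): towers=[A/D; B/C; E; F] holding=-
goal check: towers=[A/D; B/C; E; F] holding=- — reached (length 6, optimal by BFS)

unstack(A, B)
putdown(A)
pickup(D)
stack(D, A)
pickup(C)
stack(C, B)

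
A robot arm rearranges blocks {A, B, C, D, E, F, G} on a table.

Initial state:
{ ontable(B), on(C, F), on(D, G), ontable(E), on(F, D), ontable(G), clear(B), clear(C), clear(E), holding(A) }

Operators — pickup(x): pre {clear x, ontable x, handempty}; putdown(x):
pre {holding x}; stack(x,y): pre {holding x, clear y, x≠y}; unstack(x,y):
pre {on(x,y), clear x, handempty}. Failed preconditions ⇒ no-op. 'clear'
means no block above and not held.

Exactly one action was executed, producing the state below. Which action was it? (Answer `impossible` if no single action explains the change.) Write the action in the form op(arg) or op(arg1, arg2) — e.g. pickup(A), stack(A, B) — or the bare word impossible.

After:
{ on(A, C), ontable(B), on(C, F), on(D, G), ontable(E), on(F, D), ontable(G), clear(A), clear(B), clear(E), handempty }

stack(A, C)

target: towers=[B; E; G/D/F/C/A] holding=-
        putdown(A) → towers=[A; B; E; G/D/F/C] holding=-
       stack(A, B) → towers=[B/A; E; G/D/F/C] holding=-
       stack(A, E) → towers=[B; E/A; G/D/F/C] holding=-
       stack(A, C) → towers=[B; E; G/D/F/C/A] holding=-  ← match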